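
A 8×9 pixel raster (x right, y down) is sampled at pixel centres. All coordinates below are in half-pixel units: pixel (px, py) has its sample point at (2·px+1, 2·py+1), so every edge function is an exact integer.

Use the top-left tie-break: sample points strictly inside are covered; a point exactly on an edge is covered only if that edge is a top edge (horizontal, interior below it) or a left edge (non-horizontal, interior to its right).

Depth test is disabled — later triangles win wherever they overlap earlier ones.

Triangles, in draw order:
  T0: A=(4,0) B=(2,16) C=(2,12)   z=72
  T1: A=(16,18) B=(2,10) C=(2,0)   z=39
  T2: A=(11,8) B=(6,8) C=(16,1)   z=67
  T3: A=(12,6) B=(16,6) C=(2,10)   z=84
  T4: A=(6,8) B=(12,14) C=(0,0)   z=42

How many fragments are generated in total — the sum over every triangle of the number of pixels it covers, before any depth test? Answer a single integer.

T0:
  2·area = 8
  edge (4, 0)→(2, 16): d=(-2,16) right/bottom  bias=-1
  edge (2, 16)→(2, 12): d=(0,-4) top-left  bias=+0
  edge (2, 12)→(4, 0): d=(2,-12) top-left  bias=+0
    (1,3)@(3, 7): e=[2,4,2] → #
    (2,3)@(5, 7): e=[-30,12,26] → ·
    (1,4)@(3, 9): e=[-2,4,6] → ·
  covered (1 px):
    · · · · · · · ·
    · · · · · · · ·
    · · · · · · · ·
    · # · · · · · ·
    · · · · · · · ·
    · · · · · · · ·
    · · · · · · · ·
    · · · · · · · ·
    · · · · · · · ·
T1:
  2·area = 140
  edge (16, 18)→(2, 10): d=(-14,-8) top-left  bias=+0
  edge (2, 10)→(2, 0): d=(0,-10) top-left  bias=+0
  edge (2, 0)→(16, 18): d=(14,18) right/bottom  bias=-1
    (1,1)@(3, 3): e=[106,10,24] → #
    (2,1)@(5, 3): e=[122,30,-12] → ·
    (1,2)@(3, 5): e=[78,10,52] → #
    (2,2)@(5, 5): e=[94,30,16] → #
    (3,2)@(7, 5): e=[110,50,-20] → ·
    (1,3)@(3, 7): e=[50,10,80] → #
    (3,3)@(7, 7): e=[82,50,8] → #
    (4,3)@(9, 7): e=[98,70,-28] → ·
    (1,4)@(3, 9): e=[22,10,108] → #
    (4,4)@(9, 9): e=[70,70,0] → ·  [on edge]
    (1,5)@(3, 11): e=[-6,10,136] → ·
    (2,5)@(5, 11): e=[10,30,100] → #
  covered (17 px):
    · · · · · · · ·
    · # · · · · · ·
    · # # · · · · ·
    · # # # · · · ·
    · # # # · · · ·
    · · # # # · · ·
    · · · · # # · ·
    · · · · · # # ·
    · · · · · · · #
T2:
  2·area = 35
  edge (11, 8)→(6, 8): d=(-5,0) right/bottom  bias=-1
  edge (6, 8)→(16, 1): d=(10,-7) top-left  bias=+0
  edge (16, 1)→(11, 8): d=(-5,7) right/bottom  bias=-1
    (5,2)@(11, 5): e=[15,5,15] → #
    (6,2)@(13, 5): e=[15,19,1] → #
    (7,2)@(15, 5): e=[15,33,-13] → ·
    (4,3)@(9, 7): e=[5,11,19] → #
    (6,3)@(13, 7): e=[5,39,-9] → ·
    (4,4)@(9, 9): e=[-5,31,9] → ·
    (5,4)@(11, 9): e=[-5,45,-5] → ·
  covered (4 px):
    · · · · · · · ·
    · · · · · · · ·
    · · · · · # # ·
    · · · · # # · ·
    · · · · · · · ·
    · · · · · · · ·
    · · · · · · · ·
    · · · · · · · ·
    · · · · · · · ·
T3:
  2·area = 16
  edge (12, 6)→(16, 6): d=(4,0) top-left  bias=+0
  edge (16, 6)→(2, 10): d=(-14,4) right/bottom  bias=-1
  edge (2, 10)→(12, 6): d=(10,-4) top-left  bias=+0
    (5,3)@(11, 7): e=[4,6,6] → #
    (6,3)@(13, 7): e=[4,-2,14] → ·
    (2,4)@(5, 9): e=[12,2,2] → #
    (3,4)@(7, 9): e=[12,-6,10] → ·
    (5,4)@(11, 9): e=[12,-22,26] → ·
    (2,5)@(5, 11): e=[20,-26,22] → ·
  covered (2 px):
    · · · · · · · ·
    · · · · · · · ·
    · · · · · · · ·
    · · · · · # · ·
    · · # · · · · ·
    · · · · · · · ·
    · · · · · · · ·
    · · · · · · · ·
    · · · · · · · ·
T4:
  2·area = 12  (B↔C swapped to make it positive)
  edge (6, 8)→(0, 0): d=(-6,-8) top-left  bias=+0
  edge (0, 0)→(12, 14): d=(12,14) right/bottom  bias=-1
  edge (12, 14)→(6, 8): d=(-6,-6) top-left  bias=+0
    (0,1)@(1, 3): e=[-10,22,0] → ·  [on edge]
    (1,2)@(3, 5): e=[-6,18,0] → ·  [on edge]
    (2,3)@(5, 7): e=[-2,14,0] → ·  [on edge]
    (3,4)@(7, 9): e=[2,10,0] → #  [on edge]
    (4,4)@(9, 9): e=[18,-18,12] → ·
    (3,5)@(7, 11): e=[-10,34,-12] → ·
    (4,5)@(9, 11): e=[6,6,0] → #  [on edge]
    (5,5)@(11, 11): e=[22,-22,12] → ·
    (4,6)@(9, 13): e=[-6,30,-12] → ·
    (5,6)@(11, 13): e=[10,2,0] → #  [on edge]
    (6,6)@(13, 13): e=[26,-26,12] → ·
    (5,7)@(11, 15): e=[-2,26,-12] → ·
    (6,7)@(13, 15): e=[14,-2,0] → ·  [on edge]
    (7,8)@(15, 17): e=[18,-6,0] → ·  [on edge]
  covered (3 px):
    · · · · · · · ·
    · · · · · · · ·
    · · · · · · · ·
    · · · · · · · ·
    · · · # · · · ·
    · · · · # · · ·
    · · · · · # · ·
    · · · · · · · ·
    · · · · · · · ·

Final: 27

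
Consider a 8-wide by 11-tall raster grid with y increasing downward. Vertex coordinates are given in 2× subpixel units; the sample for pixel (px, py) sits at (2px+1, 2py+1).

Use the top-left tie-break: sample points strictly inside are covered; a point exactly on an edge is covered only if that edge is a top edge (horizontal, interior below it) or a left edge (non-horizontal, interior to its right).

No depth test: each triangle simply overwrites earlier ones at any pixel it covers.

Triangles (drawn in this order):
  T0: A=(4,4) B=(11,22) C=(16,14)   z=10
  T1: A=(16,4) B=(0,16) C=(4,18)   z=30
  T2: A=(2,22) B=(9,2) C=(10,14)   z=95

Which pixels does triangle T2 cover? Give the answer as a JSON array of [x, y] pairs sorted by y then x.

T0:
  2·area = 146  (B↔C swapped to make it positive)
  edge (4, 4)→(16, 14): d=(12,10) right/bottom  bias=-1
  edge (16, 14)→(11, 22): d=(-5,8) right/bottom  bias=-1
  edge (11, 22)→(4, 4): d=(-7,-18) top-left  bias=+0
    (2,2)@(5, 5): e=[2,133,11] → #
    (3,2)@(7, 5): e=[-18,117,47] → ·
    (2,3)@(5, 7): e=[26,123,-3] → ·
    (3,3)@(7, 7): e=[6,107,33] → #
    (4,3)@(9, 7): e=[-14,91,69] → ·
    (3,4)@(7, 9): e=[30,97,19] → #
    (4,4)@(9, 9): e=[10,81,55] → #
    (5,4)@(11, 9): e=[-10,65,91] → ·
    (3,5)@(7, 11): e=[54,87,5] → #
    (5,5)@(11, 11): e=[14,55,77] → #
    (6,5)@(13, 11): e=[-6,39,113] → ·
    (3,6)@(7, 13): e=[78,77,-9] → ·
  covered (18 px):
    · · · · · · · ·
    · · · · · · · ·
    · · # · · · · ·
    · · · # · · · ·
    · · · # # · · ·
    · · · # # # · ·
    · · · · # # # ·
    · · · · # # # #
    · · · · · # # ·
    · · · · · # · ·
    · · · · · # · ·
T1:
  2·area = 80  (B↔C swapped to make it positive)
  edge (16, 4)→(4, 18): d=(-12,14) right/bottom  bias=-1
  edge (4, 18)→(0, 16): d=(-4,-2) top-left  bias=+0
  edge (0, 16)→(16, 4): d=(16,-12) top-left  bias=+0
    (7,2)@(15, 5): e=[2,74,4] → #
    (6,3)@(13, 7): e=[6,62,12] → #
    (7,3)@(15, 7): e=[-22,66,36] → ·
    (5,4)@(11, 9): e=[10,50,20] → #
    (6,4)@(13, 9): e=[-18,54,44] → ·
    (3,5)@(7, 11): e=[42,34,4] → #
    (4,5)@(9, 11): e=[14,38,28] → #
    (5,5)@(11, 11): e=[-14,42,52] → ·
    (2,6)@(5, 13): e=[46,22,12] → #
    (4,6)@(9, 13): e=[-10,30,60] → ·
    (1,7)@(3, 15): e=[50,10,20] → #
    (3,7)@(7, 15): e=[-6,18,68] → ·
  covered (10 px):
    · · · · · · · ·
    · · · · · · · ·
    · · · · · · · #
    · · · · · · # ·
    · · · · · # · ·
    · · · # # · · ·
    · · # # · · · ·
    · # # · · · · ·
    · # · · · · · ·
    · · · · · · · ·
    · · · · · · · ·
T2:
  2·area = 104
  edge (2, 22)→(9, 2): d=(7,-20) top-left  bias=+0
  edge (9, 2)→(10, 14): d=(1,12) right/bottom  bias=-1
  edge (10, 14)→(2, 22): d=(-8,8) right/bottom  bias=-1
    (4,1)@(9, 3): e=[7,1,96] → #
    (5,1)@(11, 3): e=[47,-23,80] → ·
    (4,2)@(9, 5): e=[21,3,80] → #
    (5,2)@(11, 5): e=[61,-21,64] → ·
    (4,3)@(9, 7): e=[35,5,64] → #
    (5,3)@(11, 7): e=[75,-19,48] → ·
    (3,4)@(7, 9): e=[9,31,64] → #
    (5,4)@(11, 9): e=[89,-17,32] → ·
    (7,4)@(15, 9): e=[169,-65,0] → ·  [on edge]
    (3,5)@(7, 11): e=[23,33,48] → #
    (5,5)@(11, 11): e=[103,-15,16] → ·
    (6,5)@(13, 11): e=[143,-39,0] → ·  [on edge]
    (5,6)@(11, 13): e=[117,-13,0] → ·  [on edge]
    (4,7)@(9, 15): e=[91,13,0] → ·  [on edge]
    (3,8)@(7, 17): e=[65,39,0] → ·  [on edge]
    (2,9)@(5, 19): e=[39,65,0] → ·  [on edge]
    (1,10)@(3, 21): e=[13,91,0] → ·  [on edge]
  covered (12 px):
    · · · · · · · ·
    · · · · # · · ·
    · · · · # · · ·
    · · · · # · · ·
    · · · # # · · ·
    · · · # # · · ·
    · · · # # · · ·
    · · # # · · · ·
    · · # · · · · ·
    · · · · · · · ·
    · · · · · · · ·

Result: [[4,1],[4,2],[4,3],[3,4],[4,4],[3,5],[4,5],[3,6],[4,6],[2,7],[3,7],[2,8]]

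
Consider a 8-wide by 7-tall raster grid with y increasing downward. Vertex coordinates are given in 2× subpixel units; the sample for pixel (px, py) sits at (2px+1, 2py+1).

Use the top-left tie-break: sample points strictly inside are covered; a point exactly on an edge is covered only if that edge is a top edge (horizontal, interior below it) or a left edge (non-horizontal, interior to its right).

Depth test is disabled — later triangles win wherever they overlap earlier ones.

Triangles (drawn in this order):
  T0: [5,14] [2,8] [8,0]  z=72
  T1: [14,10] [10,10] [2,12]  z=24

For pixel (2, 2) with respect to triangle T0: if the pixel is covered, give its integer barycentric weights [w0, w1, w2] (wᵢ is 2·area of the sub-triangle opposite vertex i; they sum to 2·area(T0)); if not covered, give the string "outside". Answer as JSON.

T0:
  2·area = 60
  edge (5, 14)→(2, 8): d=(-3,-6) top-left  bias=+0
  edge (2, 8)→(8, 0): d=(6,-8) top-left  bias=+0
  edge (8, 0)→(5, 14): d=(-3,14) right/bottom  bias=-1
    (3,1)@(7, 3): e=[45,10,5] → █
    (4,1)@(9, 3): e=[57,26,-23] → ·
    (2,2)@(5, 5): e=[27,6,27] → █
    (3,2)@(7, 5): e=[39,22,-1] → ·
    (1,3)@(3, 7): e=[9,2,49] → █
    (3,3)@(7, 7): e=[33,34,-7] → ·
    (1,4)@(3, 9): e=[3,14,43] → █
    (3,4)@(7, 9): e=[27,46,-13] → ·
    (1,5)@(3, 11): e=[-3,26,37] → ·
    (2,5)@(5, 11): e=[9,42,9] → █
    (3,5)@(7, 11): e=[21,58,-19] → ·
    (2,6)@(5, 13): e=[3,54,3] → █
  covered (8 px):
    · · · · · · · ·
    · · · █ · · · ·
    · · █ · · · · ·
    · █ █ · · · · ·
    · █ █ · · · · ·
    · · █ · · · · ·
    · · █ · · · · ·
T1:
  2·area = 8  (B↔C swapped to make it positive)
  edge (14, 10)→(2, 12): d=(-12,2) right/bottom  bias=-1
  edge (2, 12)→(10, 10): d=(8,-2) top-left  bias=+0
  edge (10, 10)→(14, 10): d=(4,0) top-left  bias=+0
    (3,5)@(7, 11): e=[2,2,4] → █
    (4,5)@(9, 11): e=[-2,6,4] → ·
    (3,6)@(7, 13): e=[-22,18,12] → ·
  covered (1 px):
    · · · · · · · ·
    · · · · · · · ·
    · · · · · · · ·
    · · · · · · · ·
    · · · · · · · ·
    · · · █ · · · ·
    · · · · · · · ·

Result: [6,27,27]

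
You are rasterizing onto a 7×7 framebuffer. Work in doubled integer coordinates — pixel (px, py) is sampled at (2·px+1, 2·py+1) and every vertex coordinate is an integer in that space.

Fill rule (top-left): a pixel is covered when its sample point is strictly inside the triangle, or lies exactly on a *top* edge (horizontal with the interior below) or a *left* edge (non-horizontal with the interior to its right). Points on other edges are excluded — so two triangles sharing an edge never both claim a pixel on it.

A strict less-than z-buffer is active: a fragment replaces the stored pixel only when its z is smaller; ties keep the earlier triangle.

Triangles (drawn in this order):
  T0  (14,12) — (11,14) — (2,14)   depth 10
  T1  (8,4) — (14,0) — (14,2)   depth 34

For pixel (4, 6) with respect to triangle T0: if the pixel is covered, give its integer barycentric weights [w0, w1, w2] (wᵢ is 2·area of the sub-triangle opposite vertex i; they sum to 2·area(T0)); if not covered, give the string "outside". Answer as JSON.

T0:
  2·area = 18
  edge (14, 12)→(11, 14): d=(-3,2) right/bottom  bias=-1
  edge (11, 14)→(2, 14): d=(-9,0) right/bottom  bias=-1
  edge (2, 14)→(14, 12): d=(12,-2) top-left  bias=+0
    (4,6)@(9, 13): e=[7,9,2] → X
    (5,6)@(11, 13): e=[3,9,6] → X
    (6,6)@(13, 13): e=[-1,9,10] → .
  covered (2 px):
    . . . . . . .
    . . . . . . .
    . . . . . . .
    . . . . . . .
    . . . . . . .
    . . . . . . .
    . . . . X X .
T1:
  2·area = 12
  edge (8, 4)→(14, 0): d=(6,-4) top-left  bias=+0
  edge (14, 0)→(14, 2): d=(0,2) right/bottom  bias=-1
  edge (14, 2)→(8, 4): d=(-6,2) right/bottom  bias=-1
    (6,0)@(13, 1): e=[2,2,8] → X
    (5,1)@(11, 3): e=[6,6,0] → .  [on edge]
    (6,1)@(13, 3): e=[14,2,-4] → .
    (2,2)@(5, 5): e=[-6,18,0] → .  [on edge]
  covered (1 px):
    . . . . . . X
    . . . . . . .
    . . . . . . .
    . . . . . . .
    . . . . . . .
    . . . . . . .
    . . . . . . .

Final: [9,2,7]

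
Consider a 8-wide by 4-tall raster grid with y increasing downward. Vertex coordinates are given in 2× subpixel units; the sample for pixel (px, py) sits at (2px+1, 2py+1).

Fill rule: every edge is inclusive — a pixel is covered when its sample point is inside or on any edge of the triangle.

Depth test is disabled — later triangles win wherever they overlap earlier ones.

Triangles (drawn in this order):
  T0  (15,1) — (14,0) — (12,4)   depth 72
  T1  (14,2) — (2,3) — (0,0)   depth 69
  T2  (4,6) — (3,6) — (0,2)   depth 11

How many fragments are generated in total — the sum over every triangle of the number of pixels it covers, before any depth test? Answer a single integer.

T0:
  2·area = 6  (B↔C swapped to make it positive)
  edge (15, 1)→(12, 4): d=(-3,3) inclusive
  edge (12, 4)→(14, 0): d=(2,-4) inclusive
  edge (14, 0)→(15, 1): d=(1,1) inclusive
    (7,0)@(15, 1): e=[0,6,0] → X  [on edge]
    (6,1)@(13, 3): e=[0,2,4] → X  [on edge]
    (7,1)@(15, 3): e=[-6,10,2] → .
    (5,2)@(11, 5): e=[0,-2,8] → .  [on edge]
    (6,2)@(13, 5): e=[-6,6,6] → .
    (4,3)@(9, 7): e=[0,-6,12] → .  [on edge]
  covered (2 px):
    . . . . . . . X
    . . . . . . X .
    . . . . . . . .
    . . . . . . . .
T1:
  2·area = 38
  edge (14, 2)→(2, 3): d=(-12,1) inclusive
  edge (2, 3)→(0, 0): d=(-2,-3) inclusive
  edge (0, 0)→(14, 2): d=(14,2) inclusive
    (0,0)@(1, 1): e=[25,1,12] → X
    (1,0)@(3, 1): e=[23,7,8] → X
    (2,0)@(5, 1): e=[21,13,4] → X
    (3,0)@(7, 1): e=[19,19,0] → X  [on edge]
    (4,0)@(9, 1): e=[17,25,-4] → .
    (0,1)@(1, 3): e=[1,-3,40] → .
    (1,1)@(3, 3): e=[-1,3,36] → .
    (2,1)@(5, 3): e=[-3,9,32] → .
    (3,1)@(7, 3): e=[-5,15,28] → .
  covered (4 px):
    X X X X . . . .
    . . . . . . . .
    . . . . . . . .
    . . . . . . . .
T2:
  2·area = 4
  edge (4, 6)→(3, 6): d=(-1,0) inclusive
  edge (3, 6)→(0, 2): d=(-3,-4) inclusive
  edge (0, 2)→(4, 6): d=(4,4) inclusive
    (0,1)@(1, 3): e=[3,1,0] → X  [on edge]
    (1,1)@(3, 3): e=[3,9,-8] → .
    (0,2)@(1, 5): e=[1,-5,8] → .
    (1,2)@(3, 5): e=[1,3,0] → X  [on edge]
    (2,2)@(5, 5): e=[1,11,-8] → .
    (1,3)@(3, 7): e=[-1,-3,8] → .
    (2,3)@(5, 7): e=[-1,5,0] → .  [on edge]
  covered (2 px):
    . . . . . . . .
    X . . . . . . .
    . X . . . . . .
    . . . . . . . .

Result: 8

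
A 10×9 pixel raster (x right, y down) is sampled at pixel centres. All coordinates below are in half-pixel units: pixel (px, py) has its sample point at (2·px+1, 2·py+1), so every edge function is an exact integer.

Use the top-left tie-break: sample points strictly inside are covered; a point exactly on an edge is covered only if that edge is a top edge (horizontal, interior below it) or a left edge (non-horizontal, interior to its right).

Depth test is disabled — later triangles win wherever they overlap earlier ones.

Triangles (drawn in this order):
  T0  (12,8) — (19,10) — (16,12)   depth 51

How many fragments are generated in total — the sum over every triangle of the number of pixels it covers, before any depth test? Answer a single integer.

T0:
  2·area = 20
  edge (12, 8)→(19, 10): d=(7,2) right/bottom  bias=-1
  edge (19, 10)→(16, 12): d=(-3,2) right/bottom  bias=-1
  edge (16, 12)→(12, 8): d=(-4,-4) top-left  bias=+0
    (2,0)@(5, 1): e=[-35,55,0] → ·  [on edge]
    (3,1)@(7, 3): e=[-25,45,0] → ·  [on edge]
    (4,2)@(9, 5): e=[-15,35,0] → ·  [on edge]
    (5,3)@(11, 7): e=[-5,25,0] → ·  [on edge]
    (6,4)@(13, 9): e=[5,15,0] → #  [on edge]
    (7,4)@(15, 9): e=[1,11,8] → #
    (8,4)@(17, 9): e=[-3,7,16] → ·
    (6,5)@(13, 11): e=[19,9,-8] → ·
    (7,5)@(15, 11): e=[15,5,0] → #  [on edge]
    (8,5)@(17, 11): e=[11,1,8] → #
    (9,5)@(19, 11): e=[7,-3,16] → ·
    (7,6)@(15, 13): e=[29,-1,-8] → ·
    (8,6)@(17, 13): e=[25,-5,0] → ·  [on edge]
    (9,7)@(19, 15): e=[35,-15,0] → ·  [on edge]
  covered (4 px):
    · · · · · · · · · ·
    · · · · · · · · · ·
    · · · · · · · · · ·
    · · · · · · · · · ·
    · · · · · · # # · ·
    · · · · · · · # # ·
    · · · · · · · · · ·
    · · · · · · · · · ·
    · · · · · · · · · ·

Answer: 4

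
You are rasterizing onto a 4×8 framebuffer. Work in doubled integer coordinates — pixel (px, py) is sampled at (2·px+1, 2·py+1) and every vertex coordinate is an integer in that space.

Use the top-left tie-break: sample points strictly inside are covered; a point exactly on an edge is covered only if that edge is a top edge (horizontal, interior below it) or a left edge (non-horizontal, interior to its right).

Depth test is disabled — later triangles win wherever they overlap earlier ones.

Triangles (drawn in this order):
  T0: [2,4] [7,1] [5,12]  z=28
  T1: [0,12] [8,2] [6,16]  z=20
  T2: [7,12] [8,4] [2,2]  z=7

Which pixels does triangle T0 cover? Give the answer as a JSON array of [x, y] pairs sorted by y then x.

T0:
  2·area = 49
  edge (2, 4)→(7, 1): d=(5,-3) top-left  bias=+0
  edge (7, 1)→(5, 12): d=(-2,11) right/bottom  bias=-1
  edge (5, 12)→(2, 4): d=(-3,-8) top-left  bias=+0
    (3,0)@(7, 1): e=[0,0,49] → ·  [on edge]
    (2,1)@(5, 3): e=[4,18,27] → █
    (3,1)@(7, 3): e=[10,-4,43] → ·
    (1,2)@(3, 5): e=[8,36,5] → █
    (3,2)@(7, 5): e=[20,-8,37] → ·
    (1,3)@(3, 7): e=[18,32,-1] → ·
    (2,3)@(5, 7): e=[24,10,15] → █
    (3,3)@(7, 7): e=[30,-12,31] → ·
    (2,4)@(5, 9): e=[34,6,9] → █
    (3,4)@(7, 9): e=[40,-16,25] → ·
    (2,5)@(5, 11): e=[44,2,3] → █
    (3,5)@(7, 11): e=[50,-20,19] → ·
  covered (6 px):
    · · · ·
    · · █ ·
    · █ █ ·
    · · █ ·
    · · █ ·
    · · █ ·
    · · · ·
    · · · ·
T1:
  2·area = 92
  edge (0, 12)→(8, 2): d=(8,-10) top-left  bias=+0
  edge (8, 2)→(6, 16): d=(-2,14) right/bottom  bias=-1
  edge (6, 16)→(0, 12): d=(-6,-4) top-left  bias=+0
    (3,2)@(7, 5): e=[14,8,70] → █
    (2,3)@(5, 7): e=[10,32,50] → █
    (1,4)@(3, 9): e=[6,56,30] → █
    (3,4)@(7, 9): e=[46,0,46] → ·  [on edge]
    (0,5)@(1, 11): e=[2,80,10] → █
    (3,5)@(7, 11): e=[62,-4,34] → ·
    (0,6)@(1, 13): e=[18,76,-2] → ·
    (1,6)@(3, 13): e=[38,48,6] → █
    (3,6)@(7, 13): e=[78,-8,22] → ·
    (1,7)@(3, 15): e=[54,44,-6] → ·
    (2,7)@(5, 15): e=[74,16,2] → █
    (3,7)@(7, 15): e=[94,-12,10] → ·
  covered (11 px):
    · · · ·
    · · · ·
    · · · █
    · · █ █
    · █ █ ·
    █ █ █ ·
    · █ █ ·
    · · █ ·
T2:
  2·area = 50  (B↔C swapped to make it positive)
  edge (7, 12)→(2, 2): d=(-5,-10) top-left  bias=+0
  edge (2, 2)→(8, 4): d=(6,2) right/bottom  bias=-1
  edge (8, 4)→(7, 12): d=(-1,8) right/bottom  bias=-1
    (1,1)@(3, 3): e=[5,4,41] → █
    (2,1)@(5, 3): e=[25,0,25] → ·  [on edge]
    (1,2)@(3, 5): e=[-5,16,39] → ·
    (2,2)@(5, 5): e=[15,12,23] → █
    (3,2)@(7, 5): e=[35,8,7] → █
    (2,3)@(5, 7): e=[5,24,21] → █
    (2,4)@(5, 9): e=[-5,36,19] → ·
    (3,4)@(7, 9): e=[15,32,3] → █
    (3,5)@(7, 11): e=[5,44,1] → █
    (3,6)@(7, 13): e=[-5,56,-1] → ·
  covered (7 px):
    · · · ·
    · █ · ·
    · · █ █
    · · █ █
    · · · █
    · · · █
    · · · ·
    · · · ·

Result: [[2,1],[1,2],[2,2],[2,3],[2,4],[2,5]]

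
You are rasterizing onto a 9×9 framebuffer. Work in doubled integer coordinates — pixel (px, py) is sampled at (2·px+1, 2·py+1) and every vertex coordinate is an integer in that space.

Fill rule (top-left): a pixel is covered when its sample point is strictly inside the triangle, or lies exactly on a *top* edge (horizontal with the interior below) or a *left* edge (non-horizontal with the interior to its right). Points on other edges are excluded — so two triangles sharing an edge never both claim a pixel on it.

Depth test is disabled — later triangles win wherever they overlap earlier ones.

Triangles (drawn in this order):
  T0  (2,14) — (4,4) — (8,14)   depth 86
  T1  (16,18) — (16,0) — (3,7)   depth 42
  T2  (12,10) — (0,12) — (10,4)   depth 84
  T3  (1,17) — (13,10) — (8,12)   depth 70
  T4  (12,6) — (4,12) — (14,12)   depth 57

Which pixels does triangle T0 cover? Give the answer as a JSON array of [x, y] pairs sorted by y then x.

T0:
  2·area = 60
  edge (2, 14)→(4, 4): d=(2,-10) top-left  bias=+0
  edge (4, 4)→(8, 14): d=(4,10) right/bottom  bias=-1
  edge (8, 14)→(2, 14): d=(-6,0) right/bottom  bias=-1
    (2,3)@(5, 7): e=[16,2,42] → █
    (3,3)@(7, 7): e=[36,-18,42] → ·
    (1,4)@(3, 9): e=[0,30,30] → █  [on edge]
    (3,4)@(7, 9): e=[40,-10,30] → ·
    (1,5)@(3, 11): e=[4,38,18] → █
    (3,5)@(7, 11): e=[44,-2,18] → ·
    (1,6)@(3, 13): e=[8,46,6] → █
    (3,6)@(7, 13): e=[48,6,6] → █
    (4,6)@(9, 13): e=[68,-14,6] → ·
    (1,7)@(3, 15): e=[12,54,-6] → ·
    (2,7)@(5, 15): e=[32,34,-6] → ·
    (3,7)@(7, 15): e=[52,14,-6] → ·
  covered (8 px):
    · · · · · · · · ·
    · · · · · · · · ·
    · · · · · · · · ·
    · · █ · · · · · ·
    · █ █ · · · · · ·
    · █ █ · · · · · ·
    · █ █ █ · · · · ·
    · · · · · · · · ·
    · · · · · · · · ·
T1:
  2·area = 234  (B↔C swapped to make it positive)
  edge (16, 18)→(3, 7): d=(-13,-11) top-left  bias=+0
  edge (3, 7)→(16, 0): d=(13,-7) top-left  bias=+0
  edge (16, 0)→(16, 18): d=(0,18) right/bottom  bias=-1
    (7,0)@(15, 1): e=[210,6,18] → █
    (8,0)@(17, 1): e=[232,20,-18] → ·
    (5,1)@(11, 3): e=[140,4,90] → █
    (6,1)@(13, 3): e=[162,18,54] → █
    (8,1)@(17, 3): e=[206,46,-18] → ·
    (3,2)@(7, 5): e=[70,2,162] → █
    (4,2)@(9, 5): e=[92,16,126] → █
    (8,2)@(17, 5): e=[180,72,-18] → ·
    (1,3)@(3, 7): e=[0,0,234] → █  [on edge]
    (2,3)@(5, 7): e=[22,14,198] → █
    (8,3)@(17, 7): e=[154,98,-18] → ·
    (1,4)@(3, 9): e=[-26,26,234] → ·
  covered (31 px):
    · · · · · · · █ ·
    · · · · · █ █ █ ·
    · · · █ █ █ █ █ ·
    · █ █ █ █ █ █ █ ·
    · · · █ █ █ █ █ ·
    · · · · █ █ █ █ ·
    · · · · · █ █ █ ·
    · · · · · · █ █ ·
    · · · · · · · █ ·
T2:
  2·area = 76
  edge (12, 10)→(0, 12): d=(-12,2) right/bottom  bias=-1
  edge (0, 12)→(10, 4): d=(10,-8) top-left  bias=+0
  edge (10, 4)→(12, 10): d=(2,6) right/bottom  bias=-1
    (4,0)@(9, 1): e=[114,-38,0] → ·  [on edge]
    (4,2)@(9, 5): e=[66,2,8] → █
    (5,2)@(11, 5): e=[62,18,-4] → ·
    (3,3)@(7, 7): e=[46,6,24] → █
    (5,3)@(11, 7): e=[38,38,0] → ·  [on edge]
    (2,4)@(5, 9): e=[26,10,40] → █
    (5,4)@(11, 9): e=[14,58,4] → █
    (6,4)@(13, 9): e=[10,74,-8] → ·
    (1,5)@(3, 11): e=[6,14,56] → █
    (3,5)@(7, 11): e=[-2,46,32] → ·
    (4,5)@(9, 11): e=[-6,62,20] → ·
    (5,5)@(11, 11): e=[-10,78,8] → ·
    (6,6)@(13, 13): e=[-38,114,0] → ·  [on edge]
  covered (9 px):
    · · · · · · · · ·
    · · · · · · · · ·
    · · · · █ · · · ·
    · · · █ █ · · · ·
    · · █ █ █ █ · · ·
    · █ █ · · · · · ·
    · · · · · · · · ·
    · · · · · · · · ·
    · · · · · · · · ·
T3:
  2·area = 11  (B↔C swapped to make it positive)
  edge (1, 17)→(8, 12): d=(7,-5) top-left  bias=+0
  edge (8, 12)→(13, 10): d=(5,-2) top-left  bias=+0
  edge (13, 10)→(1, 17): d=(-12,7) right/bottom  bias=-1
    (7,3)@(15, 7): e=[0,-11,22] → ·  [on edge]
    (5,5)@(11, 11): e=[8,1,2] → █
    (6,5)@(13, 11): e=[18,5,-12] → ·
    (3,6)@(7, 13): e=[2,3,6] → █
    (4,6)@(9, 13): e=[12,7,-8] → ·
    (5,6)@(11, 13): e=[22,11,-22] → ·
    (3,7)@(7, 15): e=[16,13,-18] → ·
    (0,8)@(1, 17): e=[0,11,0] → ·  [on edge]
  covered (2 px):
    · · · · · · · · ·
    · · · · · · · · ·
    · · · · · · · · ·
    · · · · · · · · ·
    · · · · · · · · ·
    · · · · · █ · · ·
    · · · █ · · · · ·
    · · · · · · · · ·
    · · · · · · · · ·
T4:
  2·area = 60  (B↔C swapped to make it positive)
  edge (12, 6)→(14, 12): d=(2,6) right/bottom  bias=-1
  edge (14, 12)→(4, 12): d=(-10,0) right/bottom  bias=-1
  edge (4, 12)→(12, 6): d=(8,-6) top-left  bias=+0
    (5,1)@(11, 3): e=[0,90,-30] → ·  [on edge]
    (5,3)@(11, 7): e=[8,50,2] → █
    (6,3)@(13, 7): e=[-4,50,14] → ·
    (4,4)@(9, 9): e=[24,30,6] → █
    (6,4)@(13, 9): e=[0,30,30] → ·  [on edge]
    (3,5)@(7, 11): e=[40,10,10] → █
    (6,5)@(13, 11): e=[4,10,46] → █
    (7,5)@(15, 11): e=[-8,10,58] → ·
    (3,6)@(7, 13): e=[44,-10,26] → ·
    (4,6)@(9, 13): e=[32,-10,38] → ·
    (5,6)@(11, 13): e=[20,-10,50] → ·
    (6,6)@(13, 13): e=[8,-10,62] → ·
    (7,7)@(15, 15): e=[0,-30,90] → ·  [on edge]
  covered (7 px):
    · · · · · · · · ·
    · · · · · · · · ·
    · · · · · · · · ·
    · · · · · █ · · ·
    · · · · █ █ · · ·
    · · · █ █ █ █ · ·
    · · · · · · · · ·
    · · · · · · · · ·
    · · · · · · · · ·

Answer: [[2,3],[1,4],[2,4],[1,5],[2,5],[1,6],[2,6],[3,6]]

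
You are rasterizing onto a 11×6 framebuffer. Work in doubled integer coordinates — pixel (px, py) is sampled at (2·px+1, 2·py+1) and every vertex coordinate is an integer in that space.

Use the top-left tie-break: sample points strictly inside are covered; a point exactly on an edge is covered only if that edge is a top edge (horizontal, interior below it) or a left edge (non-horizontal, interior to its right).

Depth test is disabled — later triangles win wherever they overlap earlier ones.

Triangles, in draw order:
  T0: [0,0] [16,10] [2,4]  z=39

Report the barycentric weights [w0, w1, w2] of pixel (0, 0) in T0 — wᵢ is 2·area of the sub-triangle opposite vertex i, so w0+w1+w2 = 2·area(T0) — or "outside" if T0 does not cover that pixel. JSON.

T0:
  2·area = 44
  edge (0, 0)→(16, 10): d=(16,10) right/bottom  bias=-1
  edge (16, 10)→(2, 4): d=(-14,-6) top-left  bias=+0
  edge (2, 4)→(0, 0): d=(-2,-4) top-left  bias=+0
    (0,0)@(1, 1): e=[6,36,2] → X
    (1,0)@(3, 1): e=[-14,48,10] → .
    (0,1)@(1, 3): e=[38,8,-2] → .
    (1,1)@(3, 3): e=[18,20,6] → X
    (2,1)@(5, 3): e=[-2,32,14] → .
    (1,2)@(3, 5): e=[50,-8,2] → .
    (2,2)@(5, 5): e=[30,4,10] → X
    (3,2)@(7, 5): e=[10,16,18] → X
    (4,2)@(9, 5): e=[-10,28,26] → .
    (2,3)@(5, 7): e=[62,-24,6] → .
    (3,3)@(7, 7): e=[42,-12,14] → .
    (4,3)@(9, 7): e=[22,0,22] → X  [on edge]
  covered (6 px):
    X . . . . . . . . . .
    . X . . . . . . . . .
    . . X X . . . . . . .
    . . . . X X . . . . .
    . . . . . . . . . . .
    . . . . . . . . . . .

Answer: [36,2,6]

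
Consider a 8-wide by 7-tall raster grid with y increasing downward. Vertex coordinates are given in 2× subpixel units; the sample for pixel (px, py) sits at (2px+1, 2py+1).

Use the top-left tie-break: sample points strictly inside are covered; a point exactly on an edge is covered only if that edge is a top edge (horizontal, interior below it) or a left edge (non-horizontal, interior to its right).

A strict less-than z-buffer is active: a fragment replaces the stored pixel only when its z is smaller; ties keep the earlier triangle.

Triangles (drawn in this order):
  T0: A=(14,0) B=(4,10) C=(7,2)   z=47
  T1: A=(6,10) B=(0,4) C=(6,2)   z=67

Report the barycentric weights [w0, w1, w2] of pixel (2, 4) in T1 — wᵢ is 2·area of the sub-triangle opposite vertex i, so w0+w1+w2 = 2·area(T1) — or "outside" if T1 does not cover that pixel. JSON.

T0:
  2·area = 50
  edge (14, 0)→(4, 10): d=(-10,10) right/bottom  bias=-1
  edge (4, 10)→(7, 2): d=(3,-8) top-left  bias=+0
  edge (7, 2)→(14, 0): d=(7,-2) top-left  bias=+0
    (5,0)@(11, 1): e=[20,29,1] → █
    (6,0)@(13, 1): e=[0,45,5] → ·  [on edge]
    (3,1)@(7, 3): e=[40,3,7] → █
    (4,1)@(9, 3): e=[20,19,11] → █
    (5,1)@(11, 3): e=[0,35,15] → ·  [on edge]
    (3,2)@(7, 5): e=[20,9,21] → █
    (4,2)@(9, 5): e=[0,25,25] → ·  [on edge]
    (3,3)@(7, 7): e=[0,15,35] → ·  [on edge]
    (2,4)@(5, 9): e=[0,5,45] → ·  [on edge]
    (1,5)@(3, 11): e=[0,-5,55] → ·  [on edge]
    (0,6)@(1, 13): e=[0,-15,65] → ·  [on edge]
  covered (4 px):
    · · · · · █ · ·
    · · · █ █ · · ·
    · · · █ · · · ·
    · · · · · · · ·
    · · · · · · · ·
    · · · · · · · ·
    · · · · · · · ·
T1:
  2·area = 48
  edge (6, 10)→(0, 4): d=(-6,-6) top-left  bias=+0
  edge (0, 4)→(6, 2): d=(6,-2) top-left  bias=+0
  edge (6, 2)→(6, 10): d=(0,8) right/bottom  bias=-1
    (4,0)@(9, 1): e=[72,0,-24] → ·  [on edge]
    (1,1)@(3, 3): e=[24,0,24] → █  [on edge]
    (2,1)@(5, 3): e=[36,4,8] → █
    (3,1)@(7, 3): e=[48,8,-8] → ·
    (0,2)@(1, 5): e=[0,8,40] → █  [on edge]
    (3,2)@(7, 5): e=[36,20,-8] → ·
    (0,3)@(1, 7): e=[-12,20,40] → ·
    (1,3)@(3, 7): e=[0,24,24] → █  [on edge]
    (3,3)@(7, 7): e=[24,32,-8] → ·
    (1,4)@(3, 9): e=[-12,36,24] → ·
    (2,4)@(5, 9): e=[0,40,8] → █  [on edge]
    (3,4)@(7, 9): e=[12,44,-8] → ·
    (3,5)@(7, 11): e=[0,56,-8] → ·  [on edge]
    (4,6)@(9, 13): e=[0,72,-24] → ·  [on edge]
  covered (8 px):
    · · · · · · · ·
    · █ █ · · · · ·
    █ █ █ · · · · ·
    · █ █ · · · · ·
    · · █ · · · · ·
    · · · · · · · ·
    · · · · · · · ·

Final: [40,8,0]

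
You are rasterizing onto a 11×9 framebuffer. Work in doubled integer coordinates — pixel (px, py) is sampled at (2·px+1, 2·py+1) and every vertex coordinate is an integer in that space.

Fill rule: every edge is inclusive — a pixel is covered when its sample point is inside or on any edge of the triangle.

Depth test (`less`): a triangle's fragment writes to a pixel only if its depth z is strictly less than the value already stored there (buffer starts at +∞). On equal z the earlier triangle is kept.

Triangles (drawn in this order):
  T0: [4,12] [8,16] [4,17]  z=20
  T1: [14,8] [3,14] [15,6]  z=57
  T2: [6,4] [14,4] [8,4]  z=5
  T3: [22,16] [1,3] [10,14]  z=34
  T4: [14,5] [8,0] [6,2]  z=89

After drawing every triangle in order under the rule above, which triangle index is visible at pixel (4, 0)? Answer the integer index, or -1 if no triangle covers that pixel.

T0:
  2·area = 20
  edge (4, 12)→(8, 16): d=(4,4) inclusive
  edge (8, 16)→(4, 17): d=(-4,1) inclusive
  edge (4, 17)→(4, 12): d=(0,-5) inclusive
    (0,4)@(1, 9): e=[0,35,-15] → .  [on edge]
    (1,5)@(3, 11): e=[0,25,-5] → .  [on edge]
    (2,6)@(5, 13): e=[0,15,5] → X  [on edge]
    (3,6)@(7, 13): e=[-8,13,15] → .
    (2,7)@(5, 15): e=[8,7,5] → X
    (3,7)@(7, 15): e=[0,5,15] → X  [on edge]
    (4,7)@(9, 15): e=[-8,3,25] → .
    (2,8)@(5, 17): e=[16,-1,5] → .
    (3,8)@(7, 17): e=[8,-3,15] → .
    (4,8)@(9, 17): e=[0,-5,25] → .  [on edge]
  covered (3 px):
    . . . . . . . . . . .
    . . . . . . . . . . .
    . . . . . . . . . . .
    . . . . . . . . . . .
    . . . . . . . . . . .
    . . . . . . . . . . .
    . . X . . . . . . . .
    . . X X . . . . . . .
    . . . . . . . . . . .
T1:
  2·area = 16
  edge (14, 8)→(3, 14): d=(-11,6) inclusive
  edge (3, 14)→(15, 6): d=(12,-8) inclusive
  edge (15, 6)→(14, 8): d=(-1,2) inclusive
    (5,4)@(11, 9): e=[7,4,5] → X
    (6,4)@(13, 9): e=[-5,20,1] → .
    (5,5)@(11, 11): e=[-15,28,3] → .
  covered (1 px):
    . . . . . . . . . . .
    . . . . . . . . . . .
    . . . . . . . . . . .
    . . . . . . . . . . .
    . . . . . X . . . . .
    . . . . . . . . . . .
    . . . . . . . . . . .
    . . . . . . . . . . .
    . . . . . . . . . . .
T2:
  degenerate (2·area = 0) — covers nothing
T3:
  2·area = 114  (B↔C swapped to make it positive)
  edge (22, 16)→(10, 14): d=(-12,-2) inclusive
  edge (10, 14)→(1, 3): d=(-9,-11) inclusive
  edge (1, 3)→(22, 16): d=(21,13) inclusive
    (0,1)@(1, 3): e=[114,0,0] → X  [on edge]
    (1,1)@(3, 3): e=[118,22,-26] → .
    (0,2)@(1, 5): e=[90,-18,42] → .
    (1,2)@(3, 5): e=[94,4,16] → X
    (2,2)@(5, 5): e=[98,26,-10] → .
    (1,3)@(3, 7): e=[70,-14,58] → .
    (2,3)@(5, 7): e=[74,8,32] → X
    (3,3)@(7, 7): e=[78,30,6] → X
    (4,3)@(9, 7): e=[82,52,-20] → .
    (2,4)@(5, 9): e=[50,-10,74] → .
    (3,4)@(7, 9): e=[54,12,48] → X
    (4,4)@(9, 9): e=[58,34,22] → X
  covered (15 px):
    . . . . . . . . . . .
    X . . . . . . . . . .
    . X . . . . . . . . .
    . . X X . . . . . . .
    . . . X X . . . . . .
    . . . . X X X . . . .
    . . . . . X X X X . .
    . . . . . . . . X X .
    . . . . . . . . . . .
T4:
  2·area = 22  (B↔C swapped to make it positive)
  edge (14, 5)→(6, 2): d=(-8,-3) inclusive
  edge (6, 2)→(8, 0): d=(2,-2) inclusive
  edge (8, 0)→(14, 5): d=(6,5) inclusive
    (3,0)@(7, 1): e=[11,0,11] → X  [on edge]
    (4,0)@(9, 1): e=[17,4,1] → X
    (5,0)@(11, 1): e=[23,8,-9] → .
    (2,1)@(5, 3): e=[-11,0,33] → .  [on edge]
    (3,1)@(7, 3): e=[-5,4,23] → .
    (4,1)@(9, 3): e=[1,8,13] → X
    (5,1)@(11, 3): e=[7,12,3] → X
    (6,1)@(13, 3): e=[13,16,-7] → .
    (1,2)@(3, 5): e=[-33,0,55] → .  [on edge]
    (4,2)@(9, 5): e=[-15,12,25] → .
    (5,2)@(11, 5): e=[-9,16,15] → .
    (0,3)@(1, 7): e=[-55,0,77] → .  [on edge]
  covered (4 px):
    . . . X X . . . . . .
    . . . . X X . . . . .
    . . . . . . . . . . .
    . . . . . . . . . . .
    . . . . . . . . . . .
    . . . . . . . . . . .
    . . . . . . . . . . .
    . . . . . . . . . . .
    . . . . . . . . . . .

Z-buffer (winner per pixel, '.' = empty):
  . . . 4 4 . . . . . .
  3 . . . 4 4 . . . . .
  . 3 . . . . . . . . .
  . . 3 3 . . . . . . .
  . . . 3 3 1 . . . . .
  . . . . 3 3 3 . . . .
  . . 0 . . 3 3 3 3 . .
  . . 0 0 . . . . 3 3 .
  . . . . . . . . . . .

Answer: 4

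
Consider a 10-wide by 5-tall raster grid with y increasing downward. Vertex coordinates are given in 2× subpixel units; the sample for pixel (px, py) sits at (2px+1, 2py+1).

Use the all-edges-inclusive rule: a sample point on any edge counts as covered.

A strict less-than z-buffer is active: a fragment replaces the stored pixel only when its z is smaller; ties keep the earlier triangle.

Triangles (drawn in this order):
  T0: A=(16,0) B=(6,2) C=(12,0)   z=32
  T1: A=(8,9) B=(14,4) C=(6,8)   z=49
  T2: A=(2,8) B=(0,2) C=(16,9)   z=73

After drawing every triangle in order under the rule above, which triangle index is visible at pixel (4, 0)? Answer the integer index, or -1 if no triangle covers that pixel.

T0:
  2·area = 8
  edge (16, 0)→(6, 2): d=(-10,2) inclusive
  edge (6, 2)→(12, 0): d=(6,-2) inclusive
  edge (12, 0)→(16, 0): d=(4,0) inclusive
    (4,0)@(9, 1): e=[4,0,4] → #  [on edge]
    (5,0)@(11, 1): e=[0,4,4] → #  [on edge]
    (6,0)@(13, 1): e=[-4,8,4] → ·
    (0,1)@(1, 3): e=[0,-4,12] → ·  [on edge]
    (1,1)@(3, 3): e=[-4,0,12] → ·  [on edge]
    (4,1)@(9, 3): e=[-16,12,12] → ·
    (5,1)@(11, 3): e=[-20,16,12] → ·
  covered (2 px):
    · · · · # # · · · ·
    · · · · · · · · · ·
    · · · · · · · · · ·
    · · · · · · · · · ·
    · · · · · · · · · ·
T1:
  2·area = 16  (B↔C swapped to make it positive)
  edge (8, 9)→(6, 8): d=(-2,-1) inclusive
  edge (6, 8)→(14, 4): d=(8,-4) inclusive
  edge (14, 4)→(8, 9): d=(-6,5) inclusive
    (4,3)@(9, 7): e=[5,4,7] → #
    (5,3)@(11, 7): e=[7,12,-3] → ·
    (4,4)@(9, 9): e=[1,20,-5] → ·
  covered (1 px):
    · · · · · · · · · ·
    · · · · · · · · · ·
    · · · · · · · · · ·
    · · · · # · · · · ·
    · · · · · · · · · ·
T2:
  2·area = 82
  edge (2, 8)→(0, 2): d=(-2,-6) inclusive
  edge (0, 2)→(16, 9): d=(16,7) inclusive
  edge (16, 9)→(2, 8): d=(-14,-1) inclusive
    (0,1)@(1, 3): e=[4,9,69] → #
    (1,1)@(3, 3): e=[16,-5,71] → ·
    (0,2)@(1, 5): e=[0,41,41] → #  [on edge]
    (1,2)@(3, 5): e=[12,27,43] → #
    (2,2)@(5, 5): e=[24,13,45] → #
    (3,2)@(7, 5): e=[36,-1,47] → ·
    (0,3)@(1, 7): e=[-4,73,13] → ·
    (1,3)@(3, 7): e=[8,59,15] → #
    (3,3)@(7, 7): e=[32,31,19] → #
    (4,3)@(9, 7): e=[44,17,21] → #
    (5,3)@(11, 7): e=[56,3,23] → #
    (6,3)@(13, 7): e=[68,-11,25] → ·
  covered (9 px):
    · · · · · · · · · ·
    # · · · · · · · · ·
    # # # · · · · · · ·
    · # # # # # · · · ·
    · · · · · · · · · ·

Z-buffer (winner per pixel, '.' = empty):
  . . . . 0 0 . . . .
  2 . . . . . . . . .
  2 2 2 . . . . . . .
  . 2 2 2 1 2 . . . .
  . . . . . . . . . .

Result: 0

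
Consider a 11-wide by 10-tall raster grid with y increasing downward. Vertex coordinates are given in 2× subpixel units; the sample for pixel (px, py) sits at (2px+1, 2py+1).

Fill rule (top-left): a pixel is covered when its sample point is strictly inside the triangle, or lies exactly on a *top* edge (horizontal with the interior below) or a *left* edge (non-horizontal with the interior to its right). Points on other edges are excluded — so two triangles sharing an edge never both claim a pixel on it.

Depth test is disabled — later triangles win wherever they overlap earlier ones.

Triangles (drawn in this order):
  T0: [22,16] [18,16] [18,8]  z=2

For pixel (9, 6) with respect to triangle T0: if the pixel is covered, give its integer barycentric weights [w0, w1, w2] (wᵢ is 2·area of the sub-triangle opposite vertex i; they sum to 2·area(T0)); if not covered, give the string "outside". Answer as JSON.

T0:
  2·area = 32
  edge (22, 16)→(18, 16): d=(-4,0) right/bottom  bias=-1
  edge (18, 16)→(18, 8): d=(0,-8) top-left  bias=+0
  edge (18, 8)→(22, 16): d=(4,8) right/bottom  bias=-1
    (9,5)@(19, 11): e=[20,8,4] → █
    (10,5)@(21, 11): e=[20,24,-12] → ·
    (9,6)@(19, 13): e=[12,8,12] → █
    (10,6)@(21, 13): e=[12,24,-4] → ·
    (9,7)@(19, 15): e=[4,8,20] → █
    (10,7)@(21, 15): e=[4,24,4] → █
    (9,8)@(19, 17): e=[-4,8,28] → ·
    (10,8)@(21, 17): e=[-4,24,12] → ·
  covered (4 px):
    · · · · · · · · · · ·
    · · · · · · · · · · ·
    · · · · · · · · · · ·
    · · · · · · · · · · ·
    · · · · · · · · · · ·
    · · · · · · · · · █ ·
    · · · · · · · · · █ ·
    · · · · · · · · · █ █
    · · · · · · · · · · ·
    · · · · · · · · · · ·

Result: [8,12,12]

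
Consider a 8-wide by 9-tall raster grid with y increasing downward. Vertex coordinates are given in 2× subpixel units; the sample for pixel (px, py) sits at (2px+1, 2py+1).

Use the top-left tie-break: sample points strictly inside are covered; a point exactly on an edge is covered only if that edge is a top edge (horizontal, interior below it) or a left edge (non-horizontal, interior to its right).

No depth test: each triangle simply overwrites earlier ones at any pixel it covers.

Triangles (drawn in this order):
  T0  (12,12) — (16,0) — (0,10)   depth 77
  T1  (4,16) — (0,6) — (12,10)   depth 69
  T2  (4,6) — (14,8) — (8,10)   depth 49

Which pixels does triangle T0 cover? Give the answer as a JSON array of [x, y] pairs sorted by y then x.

T0:
  2·area = 152  (B↔C swapped to make it positive)
  edge (12, 12)→(0, 10): d=(-12,-2) top-left  bias=+0
  edge (0, 10)→(16, 0): d=(16,-10) top-left  bias=+0
  edge (16, 0)→(12, 12): d=(-4,12) right/bottom  bias=-1
    (7,0)@(15, 1): e=[138,6,8] → #
    (6,1)@(13, 3): e=[110,18,24] → #
    (7,1)@(15, 3): e=[114,38,0] → ·  [on edge]
    (4,2)@(9, 5): e=[78,10,64] → #
    (5,2)@(11, 5): e=[82,30,40] → #
    (7,2)@(15, 5): e=[90,70,-8] → ·
    (2,3)@(5, 7): e=[46,2,104] → #
    (3,3)@(7, 7): e=[50,22,80] → #
    (7,3)@(15, 7): e=[66,102,-16] → ·
    (1,4)@(3, 9): e=[18,14,120] → #
    (6,4)@(13, 9): e=[38,114,0] → ·  [on edge]
    (1,5)@(3, 11): e=[-6,46,112] → ·
    (5,7)@(11, 15): e=[-38,190,0] → ·  [on edge]
  covered (18 px):
    · · · · · · · #
    · · · · · · # ·
    · · · · # # # ·
    · · # # # # # ·
    · # # # # # · ·
    · · · # # # · ·
    · · · · · · · ·
    · · · · · · · ·
    · · · · · · · ·
T1:
  2·area = 104
  edge (4, 16)→(0, 6): d=(-4,-10) top-left  bias=+0
  edge (0, 6)→(12, 10): d=(12,4) right/bottom  bias=-1
  edge (12, 10)→(4, 16): d=(-8,6) right/bottom  bias=-1
    (0,3)@(1, 7): e=[6,8,90] → #
    (1,3)@(3, 7): e=[26,0,78] → ·  [on edge]
    (0,4)@(1, 9): e=[-2,32,74] → ·
    (1,4)@(3, 9): e=[18,24,62] → #
    (2,4)@(5, 9): e=[38,16,50] → #
    (3,4)@(7, 9): e=[58,8,38] → #
    (4,4)@(9, 9): e=[78,0,26] → ·  [on edge]
    (1,5)@(3, 11): e=[10,48,46] → #
    (4,5)@(9, 11): e=[70,24,10] → #
    (5,5)@(11, 11): e=[90,16,-2] → ·
    (7,5)@(15, 11): e=[130,0,-26] → ·  [on edge]
    (1,6)@(3, 13): e=[2,72,30] → #
  covered (12 px):
    · · · · · · · ·
    · · · · · · · ·
    · · · · · · · ·
    # · · · · · · ·
    · # # # · · · ·
    · # # # # · · ·
    · # # # · · · ·
    · · # · · · · ·
    · · · · · · · ·
T2:
  2·area = 32
  edge (4, 6)→(14, 8): d=(10,2) right/bottom  bias=-1
  edge (14, 8)→(8, 10): d=(-6,2) right/bottom  bias=-1
  edge (8, 10)→(4, 6): d=(-4,-4) top-left  bias=+0
    (0,1)@(1, 3): e=[-24,56,0] → ·  [on edge]
    (1,2)@(3, 5): e=[-8,40,0] → ·  [on edge]
    (2,3)@(5, 7): e=[8,24,0] → #  [on edge]
    (3,3)@(7, 7): e=[4,20,8] → #
    (4,3)@(9, 7): e=[0,16,16] → ·  [on edge]
    (2,4)@(5, 9): e=[28,12,-8] → ·
    (3,4)@(7, 9): e=[24,8,0] → #  [on edge]
    (4,4)@(9, 9): e=[20,4,8] → #
    (5,4)@(11, 9): e=[16,0,16] → ·  [on edge]
    (2,5)@(5, 11): e=[48,0,-16] → ·  [on edge]
    (3,5)@(7, 11): e=[44,-4,-8] → ·
    (4,5)@(9, 11): e=[40,-8,0] → ·  [on edge]
    (5,6)@(11, 13): e=[56,-24,0] → ·  [on edge]
    (6,7)@(13, 15): e=[72,-40,0] → ·  [on edge]
    (7,8)@(15, 17): e=[88,-56,0] → ·  [on edge]
  covered (4 px):
    · · · · · · · ·
    · · · · · · · ·
    · · · · · · · ·
    · · # # · · · ·
    · · · # # · · ·
    · · · · · · · ·
    · · · · · · · ·
    · · · · · · · ·
    · · · · · · · ·

Result: [[7,0],[6,1],[4,2],[5,2],[6,2],[2,3],[3,3],[4,3],[5,3],[6,3],[1,4],[2,4],[3,4],[4,4],[5,4],[3,5],[4,5],[5,5]]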